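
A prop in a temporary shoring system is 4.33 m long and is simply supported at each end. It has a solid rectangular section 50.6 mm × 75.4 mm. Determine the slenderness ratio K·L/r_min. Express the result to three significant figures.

Buckling occurs about the weak axis: I_min = h·b³/12 with b = 50.6 mm (the shorter side).
I_min = 75.4×50.6³/12 = 8.140×10^5 mm⁴
A = 3.815×10^3 mm²;  r_min = √(I/A) = √(8.140×10^5/3.815×10^3) = 14.61 mm
L_e = K·L = 1 × 4.33 m = 4.330 m = 4330.0 mm
λ = L_e / r_min = 4330.0 / 14.61 = 296

λ ≈ 296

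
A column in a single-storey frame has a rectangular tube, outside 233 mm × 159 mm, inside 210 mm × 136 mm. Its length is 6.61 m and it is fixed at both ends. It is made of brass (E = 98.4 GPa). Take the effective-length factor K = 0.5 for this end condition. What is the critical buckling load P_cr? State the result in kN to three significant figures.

P_cr ≈ 3030 kN

Weak-axis I_min = (h_o·b_o³ − h_i·b_i³)/12 with b_o = 159, b_i = 136.0 mm (shorter outer/inner sides).
I_min = (233×159³ − 210.0×136.0³)/12 = 3.403×10^7 mm⁴
I = 3.403×10^7 mm⁴ = 3.403×10^-5 m⁴
Effective length L_e = K·L = 0.5 × 6.61 = 3.305 m
P_cr = π²EI / L_e² = π² × 98.4×10⁹ × 3.403×10^-5 / 3.305² = 3.025×10^6 N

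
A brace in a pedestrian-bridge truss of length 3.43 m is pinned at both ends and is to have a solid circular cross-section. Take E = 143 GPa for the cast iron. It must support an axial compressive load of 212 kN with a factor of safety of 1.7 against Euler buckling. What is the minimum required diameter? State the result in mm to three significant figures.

d ≈ 88.4 mm

Required P_cr = n·P = 1.7 × 212 = 360.4 kN
L_e = K·L = 1 × 3.43 = 3.430 m
Required I = P_cr·L_e²/(π²E) = 3.604×10^5 × 3.430² / (π² × 1.43×10^11) = 3.004×10^-6 m⁴
I_req = 3.004×10^6 mm⁴
Solid circle: I = πd⁴/64  ⇒  d = (64I/π)^(1/4) = (64×3.004×10^6/π)^(1/4) = 88.4 mm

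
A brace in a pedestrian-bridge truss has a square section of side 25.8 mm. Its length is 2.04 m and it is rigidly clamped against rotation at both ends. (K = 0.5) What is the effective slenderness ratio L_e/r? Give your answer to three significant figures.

For a square r = a/√12 = 25.8/√12 = 7.448 mm
L_e = K·L = 0.5 × 2.04 m = 1.020 m = 1020.0 mm
λ = L_e / r_min = 1020.0 / 7.448 = 137

λ ≈ 137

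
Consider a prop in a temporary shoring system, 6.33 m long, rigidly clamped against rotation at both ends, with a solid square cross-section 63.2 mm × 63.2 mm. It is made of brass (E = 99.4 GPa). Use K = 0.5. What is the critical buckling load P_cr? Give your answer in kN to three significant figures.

P_cr ≈ 130 kN

I = a⁴/12 = 63.2⁴/12 = 1.329×10^6 mm⁴
I = 1.329×10^6 mm⁴ = 1.329×10^-6 m⁴
Effective length L_e = K·L = 0.5 × 6.33 = 3.165 m
P_cr = π²EI / L_e² = π² × 99.4×10⁹ × 1.329×10^-6 / 3.165² = 1.302×10^5 N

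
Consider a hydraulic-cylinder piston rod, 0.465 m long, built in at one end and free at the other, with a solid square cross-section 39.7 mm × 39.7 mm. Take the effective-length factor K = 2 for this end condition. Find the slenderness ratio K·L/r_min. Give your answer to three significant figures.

λ ≈ 81.1

For a square r = a/√12 = 39.7/√12 = 11.46 mm
L_e = K·L = 2 × 0.465 m = 0.9300 m = 930.00 mm
λ = L_e / r_min = 930.00 / 11.46 = 81.1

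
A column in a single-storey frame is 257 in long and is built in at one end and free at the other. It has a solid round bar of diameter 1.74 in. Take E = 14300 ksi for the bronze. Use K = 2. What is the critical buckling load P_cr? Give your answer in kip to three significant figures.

I = πd⁴/64 = π×1.74⁴/64 = 0.4500 in⁴
Effective length L_e = K·L = 2 × 257 = 514.0 in
P_cr = π²EI / L_e² = π² × 14300×10³ × 0.4500 / 514.0² = 240.4 lb

P_cr ≈ 0.240 kip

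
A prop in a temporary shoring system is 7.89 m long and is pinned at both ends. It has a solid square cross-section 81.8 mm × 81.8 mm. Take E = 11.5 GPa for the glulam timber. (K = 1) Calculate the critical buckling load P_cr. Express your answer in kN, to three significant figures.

I = a⁴/12 = 81.8⁴/12 = 3.731×10^6 mm⁴
I = 3.731×10^6 mm⁴ = 3.731×10^-6 m⁴
Effective length L_e = K·L = 1 × 7.89 = 7.890 m
P_cr = π²EI / L_e² = π² × 11.5×10⁹ × 3.731×10^-6 / 7.890² = 6.803×10^3 N

P_cr ≈ 6.80 kN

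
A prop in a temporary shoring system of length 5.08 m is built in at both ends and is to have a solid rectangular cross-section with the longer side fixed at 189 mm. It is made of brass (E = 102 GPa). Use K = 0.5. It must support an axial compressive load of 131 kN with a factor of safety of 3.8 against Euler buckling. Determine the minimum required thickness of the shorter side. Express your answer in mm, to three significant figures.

b ≈ 58.7 mm

Required P_cr = n·P = 3.8 × 131 = 497.8 kN
L_e = K·L = 0.5 × 5.08 = 2.540 m
Required I = P_cr·L_e²/(π²E) = 4.978×10^5 × 2.540² / (π² × 1.02×10^11) = 3.190×10^-6 m⁴
I_req = 3.190×10^6 mm⁴
Rectangle, weak axis: I_min = h·b³/12 with h = 189 mm fixed  ⇒  b = (12I/h)^(1/3) = 58.7 mm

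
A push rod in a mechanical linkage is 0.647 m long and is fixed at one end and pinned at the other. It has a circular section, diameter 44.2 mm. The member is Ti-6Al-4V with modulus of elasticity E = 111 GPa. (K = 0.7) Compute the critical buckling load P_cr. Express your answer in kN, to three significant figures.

I = πd⁴/64 = π×44.2⁴/64 = 1.874×10^5 mm⁴
I = 1.874×10^5 mm⁴ = 1.874×10^-7 m⁴
Effective length L_e = K·L = 0.7 × 0.647 = 0.4529 m
P_cr = π²EI / L_e² = π² × 111×10⁹ × 1.874×10^-7 / 0.4529² = 1.001×10^6 N

P_cr ≈ 1000 kN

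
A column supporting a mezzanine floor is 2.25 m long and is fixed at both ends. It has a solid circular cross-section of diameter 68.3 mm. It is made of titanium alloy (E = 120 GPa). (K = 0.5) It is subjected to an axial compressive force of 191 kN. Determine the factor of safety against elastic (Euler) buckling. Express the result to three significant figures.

I = πd⁴/64 = π×68.3⁴/64 = 1.068×10^6 mm⁴
I = 1.068×10^6 mm⁴ = 1.068×10^-6 m⁴
Effective length L_e = K·L = 0.5 × 2.25 = 1.125 m
P_cr = π²EI / L_e² = π² × 120×10⁹ × 1.068×10^-6 / 1.125² = 9.996×10^5 N
Factor of safety n = P_cr / P = 999.61 / 191 = 5.23

n ≈ 5.23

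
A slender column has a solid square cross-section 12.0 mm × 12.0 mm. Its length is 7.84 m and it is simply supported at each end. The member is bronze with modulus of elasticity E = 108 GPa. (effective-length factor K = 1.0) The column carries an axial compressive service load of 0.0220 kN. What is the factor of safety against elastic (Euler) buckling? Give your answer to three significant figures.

n ≈ 1.36

I = a⁴/12 = 12.0⁴/12 = 1.728×10^3 mm⁴
I = 1.728×10^3 mm⁴ = 1.728×10^-9 m⁴
Effective length L_e = K·L = 1 × 7.84 = 7.840 m
P_cr = π²EI / L_e² = π² × 108×10⁹ × 1.728×10^-9 / 7.840² = 29.97 N
Factor of safety n = P_cr / P = 0.029966 / 0.0220 = 1.36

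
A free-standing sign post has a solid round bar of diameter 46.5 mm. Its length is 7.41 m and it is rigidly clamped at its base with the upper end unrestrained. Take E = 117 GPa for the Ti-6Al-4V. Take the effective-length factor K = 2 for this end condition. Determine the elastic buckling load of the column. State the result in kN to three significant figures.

P_cr ≈ 1.21 kN

I = πd⁴/64 = π×46.5⁴/64 = 2.295×10^5 mm⁴
I = 2.295×10^5 mm⁴ = 2.295×10^-7 m⁴
Effective length L_e = K·L = 2 × 7.41 = 14.82 m
P_cr = π²EI / L_e² = π² × 117×10⁹ × 2.295×10^-7 / 14.82² = 1.207×10^3 N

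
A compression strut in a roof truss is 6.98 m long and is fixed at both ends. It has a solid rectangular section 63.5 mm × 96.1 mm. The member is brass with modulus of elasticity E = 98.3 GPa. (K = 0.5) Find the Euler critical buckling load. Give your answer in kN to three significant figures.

Buckling occurs about the weak axis: I_min = h·b³/12 with b = 63.5 mm (the shorter side).
I_min = 96.1×63.5³/12 = 2.051×10^6 mm⁴
I = 2.051×10^6 mm⁴ = 2.051×10^-6 m⁴
Effective length L_e = K·L = 0.5 × 6.98 = 3.490 m
P_cr = π²EI / L_e² = π² × 98.3×10⁹ × 2.051×10^-6 / 3.490² = 1.633×10^5 N

P_cr ≈ 163 kN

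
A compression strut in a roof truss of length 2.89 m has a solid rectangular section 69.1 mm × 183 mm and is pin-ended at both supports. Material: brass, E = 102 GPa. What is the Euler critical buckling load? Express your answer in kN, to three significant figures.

Buckling occurs about the weak axis: I_min = h·b³/12 with b = 69.1 mm (the shorter side).
I_min = 183×69.1³/12 = 5.032×10^6 mm⁴
I = 5.032×10^6 mm⁴ = 5.032×10^-6 m⁴
Effective length L_e = K·L = 1 × 2.89 = 2.890 m
P_cr = π²EI / L_e² = π² × 102×10⁹ × 5.032×10^-6 / 2.890² = 6.065×10^5 N

P_cr ≈ 606 kN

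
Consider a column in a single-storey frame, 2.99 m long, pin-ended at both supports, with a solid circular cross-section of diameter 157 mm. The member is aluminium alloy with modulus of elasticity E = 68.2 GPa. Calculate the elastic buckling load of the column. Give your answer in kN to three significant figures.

P_cr ≈ 2250 kN

I = πd⁴/64 = π×157⁴/64 = 2.982×10^7 mm⁴
I = 2.982×10^7 mm⁴ = 2.982×10^-5 m⁴
Effective length L_e = K·L = 1 × 2.99 = 2.990 m
P_cr = π²EI / L_e² = π² × 68.2×10⁹ × 2.982×10^-5 / 2.990² = 2.245×10^6 N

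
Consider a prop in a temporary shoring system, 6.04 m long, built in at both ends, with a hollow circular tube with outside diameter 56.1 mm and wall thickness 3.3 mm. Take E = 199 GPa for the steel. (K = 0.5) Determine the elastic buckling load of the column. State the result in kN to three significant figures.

P_cr ≈ 41.2 kN

Inner diameter d_i = 56.1 − 2×3.3 = 49.50 mm
I = π(d_o⁴ − d_i⁴)/64 = π(56.1⁴ − 49.50⁴)/64 = 1.915×10^5 mm⁴
I = 1.915×10^5 mm⁴ = 1.915×10^-7 m⁴
Effective length L_e = K·L = 0.5 × 6.04 = 3.020 m
P_cr = π²EI / L_e² = π² × 199×10⁹ × 1.915×10^-7 / 3.020² = 4.124×10^4 N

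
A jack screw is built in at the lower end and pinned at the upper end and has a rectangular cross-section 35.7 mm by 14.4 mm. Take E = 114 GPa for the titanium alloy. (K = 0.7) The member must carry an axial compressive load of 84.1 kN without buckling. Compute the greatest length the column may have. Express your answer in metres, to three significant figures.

Buckling occurs about the weak axis: I_min = h·b³/12 with b = 14.4 mm (the shorter side).
I_min = 35.7×14.4³/12 = 8.883×10^3 mm⁴
I = 8.883×10^-9 m⁴
At the buckling limit P_cr = P = 8.410×10^4 N
From P_cr = π²EI/(K·L)²:  L = (1/K)·√(π²EI/P_cr) = (1/0.7)·√(π²×1.14×10^11×8.883×10^-9/8.410×10^4)
L = 0.492 m

L_max ≈ 0.492 m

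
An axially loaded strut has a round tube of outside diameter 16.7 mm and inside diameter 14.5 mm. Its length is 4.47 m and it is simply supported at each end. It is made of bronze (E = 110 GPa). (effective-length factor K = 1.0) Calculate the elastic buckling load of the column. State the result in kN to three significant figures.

d_o = 16.7 mm, d_i = 14.5 mm
I = π(d_o⁴ − d_i⁴)/64 = π(16.7⁴ − 14.50⁴)/64 = 1.648×10^3 mm⁴
I = 1.648×10^3 mm⁴ = 1.648×10^-9 m⁴
Effective length L_e = K·L = 1 × 4.47 = 4.470 m
P_cr = π²EI / L_e² = π² × 110×10⁹ × 1.648×10^-9 / 4.470² = 89.55 N

P_cr ≈ 0.0895 kN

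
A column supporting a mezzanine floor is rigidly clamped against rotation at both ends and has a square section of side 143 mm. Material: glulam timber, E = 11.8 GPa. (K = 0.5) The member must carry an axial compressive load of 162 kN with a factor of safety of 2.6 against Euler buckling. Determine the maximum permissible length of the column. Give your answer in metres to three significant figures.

L_max ≈ 6.21 m

I = a⁴/12 = 143⁴/12 = 3.485×10^7 mm⁴
I = 3.485×10^-5 m⁴
Required critical load P_cr = n·P = 2.6 × 162 = 421.2 kN = 4.212×10^5 N
From P_cr = π²EI/(K·L)²:  L = (1/K)·√(π²EI/P_cr) = (1/0.5)·√(π²×1.18×10^10×3.485×10^-5/4.212×10^5)
L = 6.21 m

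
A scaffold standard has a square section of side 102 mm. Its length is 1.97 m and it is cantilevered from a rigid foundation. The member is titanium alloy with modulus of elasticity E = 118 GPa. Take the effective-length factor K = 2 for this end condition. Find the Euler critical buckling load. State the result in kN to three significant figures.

P_cr ≈ 677 kN

I = a⁴/12 = 102⁴/12 = 9.020×10^6 mm⁴
I = 9.020×10^6 mm⁴ = 9.020×10^-6 m⁴
Effective length L_e = K·L = 2 × 1.97 = 3.940 m
P_cr = π²EI / L_e² = π² × 118×10⁹ × 9.020×10^-6 / 3.940² = 6.767×10^5 N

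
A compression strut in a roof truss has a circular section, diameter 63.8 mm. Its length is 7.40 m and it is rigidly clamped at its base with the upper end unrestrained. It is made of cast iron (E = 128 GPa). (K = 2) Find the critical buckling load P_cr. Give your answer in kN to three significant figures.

I = πd⁴/64 = π×63.8⁴/64 = 8.133×10^5 mm⁴
I = 8.133×10^5 mm⁴ = 8.133×10^-7 m⁴
Effective length L_e = K·L = 2 × 7.40 = 14.80 m
P_cr = π²EI / L_e² = π² × 128×10⁹ × 8.133×10^-7 / 14.80² = 4.691×10^3 N

P_cr ≈ 4.69 kN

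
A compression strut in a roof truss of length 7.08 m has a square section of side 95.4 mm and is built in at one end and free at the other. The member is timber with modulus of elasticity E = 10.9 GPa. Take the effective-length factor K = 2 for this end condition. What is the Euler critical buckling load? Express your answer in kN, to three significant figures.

I = a⁴/12 = 95.4⁴/12 = 6.903×10^6 mm⁴
I = 6.903×10^6 mm⁴ = 6.903×10^-6 m⁴
Effective length L_e = K·L = 2 × 7.08 = 14.16 m
P_cr = π²EI / L_e² = π² × 10.9×10⁹ × 6.903×10^-6 / 14.16² = 3.703×10^3 N

P_cr ≈ 3.70 kN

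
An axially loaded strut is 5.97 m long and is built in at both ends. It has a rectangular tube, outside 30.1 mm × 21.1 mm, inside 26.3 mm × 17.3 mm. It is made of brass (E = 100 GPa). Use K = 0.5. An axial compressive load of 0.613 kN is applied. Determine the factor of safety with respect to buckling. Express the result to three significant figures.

n ≈ 2.21

Weak-axis I_min = (h_o·b_o³ − h_i·b_i³)/12 with b_o = 21.1, b_i = 17.30 mm (shorter outer/inner sides).
I_min = (30.1×21.1³ − 26.30×17.30³)/12 = 1.222×10^4 mm⁴
I = 1.222×10^4 mm⁴ = 1.222×10^-8 m⁴
Effective length L_e = K·L = 0.5 × 5.97 = 2.985 m
P_cr = π²EI / L_e² = π² × 100×10⁹ × 1.222×10^-8 / 2.985² = 1.353×10^3 N
Factor of safety n = P_cr / P = 1.3531 / 0.613 = 2.21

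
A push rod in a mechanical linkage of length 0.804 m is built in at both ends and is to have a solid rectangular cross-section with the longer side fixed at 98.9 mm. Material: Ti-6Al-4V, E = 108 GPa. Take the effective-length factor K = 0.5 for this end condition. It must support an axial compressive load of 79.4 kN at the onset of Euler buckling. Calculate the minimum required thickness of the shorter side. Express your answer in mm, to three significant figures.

L_e = K·L = 0.5 × 0.804 = 0.4020 m
Required I = P_cr·L_e²/(π²E) = 7.940×10^4 × 0.4020² / (π² × 1.08×10^11) = 1.204×10^-8 m⁴
I_req = 1.204×10^4 mm⁴
Rectangle, weak axis: I_min = h·b³/12 with h = 98.9 mm fixed  ⇒  b = (12I/h)^(1/3) = 11.3 mm

b ≈ 11.3 mm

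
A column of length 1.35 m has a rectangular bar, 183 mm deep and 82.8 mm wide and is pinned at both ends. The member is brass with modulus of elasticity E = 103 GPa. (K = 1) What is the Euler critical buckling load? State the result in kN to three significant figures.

P_cr ≈ 4830 kN

Buckling occurs about the weak axis: I_min = h·b³/12 with b = 82.8 mm (the shorter side).
I_min = 183×82.8³/12 = 8.657×10^6 mm⁴
I = 8.657×10^6 mm⁴ = 8.657×10^-6 m⁴
Effective length L_e = K·L = 1 × 1.35 = 1.350 m
P_cr = π²EI / L_e² = π² × 103×10⁹ × 8.657×10^-6 / 1.350² = 4.829×10^6 N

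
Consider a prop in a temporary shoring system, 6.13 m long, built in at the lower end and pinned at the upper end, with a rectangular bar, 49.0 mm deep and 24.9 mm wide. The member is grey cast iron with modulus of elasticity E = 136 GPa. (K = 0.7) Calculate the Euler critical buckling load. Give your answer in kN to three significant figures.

Buckling occurs about the weak axis: I_min = h·b³/12 with b = 24.9 mm (the shorter side).
I_min = 49.0×24.9³/12 = 6.304×10^4 mm⁴
I = 6.304×10^4 mm⁴ = 6.304×10^-8 m⁴
Effective length L_e = K·L = 0.7 × 6.13 = 4.291 m
P_cr = π²EI / L_e² = π² × 136×10⁹ × 6.304×10^-8 / 4.291² = 4.596×10^3 N

P_cr ≈ 4.60 kN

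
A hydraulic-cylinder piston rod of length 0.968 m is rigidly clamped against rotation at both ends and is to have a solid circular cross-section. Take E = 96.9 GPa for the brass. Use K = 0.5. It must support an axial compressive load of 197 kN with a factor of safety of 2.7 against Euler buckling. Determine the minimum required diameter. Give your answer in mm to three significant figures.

d ≈ 40.4 mm

Required P_cr = n·P = 2.7 × 197 = 531.9 kN
L_e = K·L = 0.5 × 0.968 = 0.4840 m
Required I = P_cr·L_e²/(π²E) = 5.319×10^5 × 0.4840² / (π² × 9.69×10^10) = 1.303×10^-7 m⁴
I_req = 1.303×10^5 mm⁴
Solid circle: I = πd⁴/64  ⇒  d = (64I/π)^(1/4) = (64×1.303×10^5/π)^(1/4) = 40.4 mm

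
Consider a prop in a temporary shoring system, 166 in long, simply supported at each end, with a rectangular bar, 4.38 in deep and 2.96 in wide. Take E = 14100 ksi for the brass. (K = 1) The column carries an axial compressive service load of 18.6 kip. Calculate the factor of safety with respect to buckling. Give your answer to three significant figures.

Buckling occurs about the weak axis: I_min = h·b³/12 with b = 2.96 in (the shorter side).
I_min = 4.38×2.96³/12 = 9.466 in⁴
Effective length L_e = K·L = 1 × 166 = 166.0 in
P_cr = π²EI / L_e² = π² × 14100×10³ × 9.466 / 166.0² = 4.780×10^4 lb
Factor of safety n = P_cr / P = 47.805 / 18.6 = 2.57

n ≈ 2.57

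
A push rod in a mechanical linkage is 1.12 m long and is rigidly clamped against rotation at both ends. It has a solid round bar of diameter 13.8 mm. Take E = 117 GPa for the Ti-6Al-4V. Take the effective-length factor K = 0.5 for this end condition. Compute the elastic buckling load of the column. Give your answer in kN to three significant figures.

I = πd⁴/64 = π×13.8⁴/64 = 1.780×10^3 mm⁴
I = 1.780×10^3 mm⁴ = 1.780×10^-9 m⁴
Effective length L_e = K·L = 0.5 × 1.12 = 0.5600 m
P_cr = π²EI / L_e² = π² × 117×10⁹ × 1.780×10^-9 / 0.5600² = 6.555×10^3 N

P_cr ≈ 6.56 kN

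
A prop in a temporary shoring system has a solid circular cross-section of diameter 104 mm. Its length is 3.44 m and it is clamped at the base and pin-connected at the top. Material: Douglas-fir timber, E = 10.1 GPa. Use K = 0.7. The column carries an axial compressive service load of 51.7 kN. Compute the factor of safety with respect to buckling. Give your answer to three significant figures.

n ≈ 1.91

I = πd⁴/64 = π×104⁴/64 = 5.743×10^6 mm⁴
I = 5.743×10^6 mm⁴ = 5.743×10^-6 m⁴
Effective length L_e = K·L = 0.7 × 3.44 = 2.408 m
P_cr = π²EI / L_e² = π² × 10.1×10⁹ × 5.743×10^-6 / 2.408² = 9.872×10^4 N
Factor of safety n = P_cr / P = 98.721 / 51.7 = 1.91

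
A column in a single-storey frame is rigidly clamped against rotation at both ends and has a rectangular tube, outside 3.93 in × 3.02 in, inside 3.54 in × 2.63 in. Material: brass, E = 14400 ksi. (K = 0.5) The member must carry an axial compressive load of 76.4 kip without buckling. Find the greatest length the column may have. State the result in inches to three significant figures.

Weak-axis I_min = (h_o·b_o³ − h_i·b_i³)/12 with b_o = 3.02, b_i = 2.630 in (shorter outer/inner sides).
I_min = (3.93×3.02³ − 3.540×2.630³)/12 = 3.654 in⁴
At the buckling limit P_cr = P = 7.640×10^4 lb
From P_cr = π²EI/(K·L)²:  L = (1/K)·√(π²EI/P_cr) = (1/0.5)·√(π²×1.44×10^7×3.654/7.640×10^4)
L = 165 in

L_max ≈ 165 in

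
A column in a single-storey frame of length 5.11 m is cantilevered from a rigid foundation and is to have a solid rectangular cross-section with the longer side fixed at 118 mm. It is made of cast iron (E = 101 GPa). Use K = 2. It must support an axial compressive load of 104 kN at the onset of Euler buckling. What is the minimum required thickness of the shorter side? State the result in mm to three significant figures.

L_e = K·L = 2 × 5.11 = 10.22 m
Required I = P_cr·L_e²/(π²E) = 1.040×10^5 × 10.22² / (π² × 1.01×10^11) = 1.090×10^-5 m⁴
I_req = 1.090×10^7 mm⁴
Rectangle, weak axis: I_min = h·b³/12 with h = 118 mm fixed  ⇒  b = (12I/h)^(1/3) = 103 mm

b ≈ 103 mm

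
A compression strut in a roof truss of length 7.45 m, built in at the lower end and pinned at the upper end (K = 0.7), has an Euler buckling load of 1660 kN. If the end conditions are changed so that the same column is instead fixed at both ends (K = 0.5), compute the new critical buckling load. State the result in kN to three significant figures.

P_cr ≈ 3250 kN

P_cr ∝ 1/K², so P_cr,new = P_cr,old × (K_old/K_new)² = 1660 × (0.7/0.5)²
= 1660 × 1.960 = 3250 kN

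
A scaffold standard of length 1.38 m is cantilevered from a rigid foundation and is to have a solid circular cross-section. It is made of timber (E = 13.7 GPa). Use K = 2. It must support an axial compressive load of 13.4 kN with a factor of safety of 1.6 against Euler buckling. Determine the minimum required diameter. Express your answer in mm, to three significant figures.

Required P_cr = n·P = 1.6 × 13.4 = 21.44 kN
L_e = K·L = 2 × 1.38 = 2.760 m
Required I = P_cr·L_e²/(π²E) = 2.144×10^4 × 2.760² / (π² × 1.37×10^10) = 1.208×10^-6 m⁴
I_req = 1.208×10^6 mm⁴
Solid circle: I = πd⁴/64  ⇒  d = (64I/π)^(1/4) = (64×1.208×10^6/π)^(1/4) = 70.4 mm

d ≈ 70.4 mm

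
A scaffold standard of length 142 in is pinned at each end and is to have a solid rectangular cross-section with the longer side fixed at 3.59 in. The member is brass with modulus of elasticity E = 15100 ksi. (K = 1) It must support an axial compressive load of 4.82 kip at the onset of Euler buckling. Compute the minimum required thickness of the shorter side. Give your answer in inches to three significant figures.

L_e = K·L = 1 × 142 = 142.0 in
Required I = P_cr·L_e²/(π²E) = 4.820×10^3 × 142.0² / (π² × 1.51×10^7) = 0.6521 in⁴
Rectangle, weak axis: I_min = h·b³/12 with h = 3.59 in fixed  ⇒  b = (12I/h)^(1/3) = 1.30 in

b ≈ 1.30 in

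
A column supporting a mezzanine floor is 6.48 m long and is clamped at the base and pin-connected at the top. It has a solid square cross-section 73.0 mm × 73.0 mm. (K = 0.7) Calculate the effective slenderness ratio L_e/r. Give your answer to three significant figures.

λ ≈ 215

For a square r = a/√12 = 73.0/√12 = 21.07 mm
L_e = K·L = 0.7 × 6.48 m = 4.536 m = 4536.0 mm
λ = L_e / r_min = 4536.0 / 21.07 = 215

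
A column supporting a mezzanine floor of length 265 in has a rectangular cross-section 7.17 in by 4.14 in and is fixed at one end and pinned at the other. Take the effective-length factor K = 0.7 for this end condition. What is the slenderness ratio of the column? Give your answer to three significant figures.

Buckling occurs about the weak axis: I_min = h·b³/12 with b = 4.14 in (the shorter side).
I_min = 7.17×4.14³/12 = 42.40 in⁴
A = 29.68 in²;  r_min = √(I/A) = √(42.40/29.68) = 1.195 in
L_e = K·L = 0.7 × 265 = 185.5 in
λ = L_e / r_min = 185.50 / 1.195 = 155

λ ≈ 155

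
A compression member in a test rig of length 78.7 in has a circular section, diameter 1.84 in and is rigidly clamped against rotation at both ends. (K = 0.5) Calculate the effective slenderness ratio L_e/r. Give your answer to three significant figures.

I = πd⁴/64 = π×1.84⁴/64 = 0.5627 in⁴
A = 2.659 in²;  r_min = √(I/A) = √(0.5627/2.659) = 0.4600 in
L_e = K·L = 0.5 × 78.7 = 39.35 in
λ = L_e / r_min = 39.350 / 0.4600 = 85.5

λ ≈ 85.5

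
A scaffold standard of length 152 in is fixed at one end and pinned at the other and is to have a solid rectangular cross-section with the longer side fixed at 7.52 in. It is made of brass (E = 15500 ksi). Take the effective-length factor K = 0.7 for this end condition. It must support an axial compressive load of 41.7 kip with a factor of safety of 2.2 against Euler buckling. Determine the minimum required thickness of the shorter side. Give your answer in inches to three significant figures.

b ≈ 2.21 in

Required P_cr = n·P = 2.2 × 41.7 = 91.74 kip
L_e = K·L = 0.7 × 152 = 106.4 in
Required I = P_cr·L_e²/(π²E) = 9.174×10^4 × 106.4² / (π² × 1.55×10^7) = 6.789 in⁴
Rectangle, weak axis: I_min = h·b³/12 with h = 7.52 in fixed  ⇒  b = (12I/h)^(1/3) = 2.21 in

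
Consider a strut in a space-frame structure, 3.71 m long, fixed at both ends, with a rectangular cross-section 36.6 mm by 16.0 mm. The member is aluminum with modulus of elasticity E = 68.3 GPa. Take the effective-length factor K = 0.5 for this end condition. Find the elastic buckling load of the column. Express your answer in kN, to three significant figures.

P_cr ≈ 2.45 kN

Buckling occurs about the weak axis: I_min = h·b³/12 with b = 16.0 mm (the shorter side).
I_min = 36.6×16.0³/12 = 1.249×10^4 mm⁴
I = 1.249×10^4 mm⁴ = 1.249×10^-8 m⁴
Effective length L_e = K·L = 0.5 × 3.71 = 1.855 m
P_cr = π²EI / L_e² = π² × 68.3×10⁹ × 1.249×10^-8 / 1.855² = 2.447×10^3 N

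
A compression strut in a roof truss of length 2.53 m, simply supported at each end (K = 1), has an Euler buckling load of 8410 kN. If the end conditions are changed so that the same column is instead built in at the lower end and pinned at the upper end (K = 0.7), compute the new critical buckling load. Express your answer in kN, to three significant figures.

P_cr ∝ 1/K², so P_cr,new = P_cr,old × (K_old/K_new)² = 8410 × (1/0.7)²
= 8410 × 2.041 = 17200 kN

P_cr ≈ 17200 kN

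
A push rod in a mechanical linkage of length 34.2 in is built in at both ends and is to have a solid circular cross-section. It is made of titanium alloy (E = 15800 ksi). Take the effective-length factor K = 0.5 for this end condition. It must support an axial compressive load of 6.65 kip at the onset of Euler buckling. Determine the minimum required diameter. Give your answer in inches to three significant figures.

d ≈ 0.710 in

L_e = K·L = 0.5 × 34.2 = 17.10 in
Required I = P_cr·L_e²/(π²E) = 6.650×10^3 × 17.10² / (π² × 1.58×10^7) = 1.247×10^-2 in⁴
Solid circle: I = πd⁴/64  ⇒  d = (64I/π)^(1/4) = (64×1.247×10^-2/π)^(1/4) = 0.710 in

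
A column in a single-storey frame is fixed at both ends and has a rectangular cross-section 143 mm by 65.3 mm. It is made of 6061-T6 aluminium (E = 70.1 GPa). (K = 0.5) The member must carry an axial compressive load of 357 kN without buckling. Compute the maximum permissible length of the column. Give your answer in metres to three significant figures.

Buckling occurs about the weak axis: I_min = h·b³/12 with b = 65.3 mm (the shorter side).
I_min = 143×65.3³/12 = 3.318×10^6 mm⁴
I = 3.318×10^-6 m⁴
At the buckling limit P_cr = P = 3.570×10^5 N
From P_cr = π²EI/(K·L)²:  L = (1/K)·√(π²EI/P_cr) = (1/0.5)·√(π²×7.01×10^10×3.318×10^-6/3.570×10^5)
L = 5.07 m

L_max ≈ 5.07 m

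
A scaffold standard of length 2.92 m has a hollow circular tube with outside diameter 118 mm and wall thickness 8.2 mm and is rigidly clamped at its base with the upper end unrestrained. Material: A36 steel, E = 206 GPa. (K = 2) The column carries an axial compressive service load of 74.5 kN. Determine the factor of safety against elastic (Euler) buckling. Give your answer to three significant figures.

Inner diameter d_i = 118 − 2×8.2 = 101.6 mm
I = π(d_o⁴ − d_i⁴)/64 = π(118⁴ − 101.6⁴)/64 = 4.286×10^6 mm⁴
I = 4.286×10^6 mm⁴ = 4.286×10^-6 m⁴
Effective length L_e = K·L = 2 × 2.92 = 5.840 m
P_cr = π²EI / L_e² = π² × 206×10⁹ × 4.286×10^-6 / 5.840² = 2.555×10^5 N
Factor of safety n = P_cr / P = 255.53 / 74.5 = 3.43

n ≈ 3.43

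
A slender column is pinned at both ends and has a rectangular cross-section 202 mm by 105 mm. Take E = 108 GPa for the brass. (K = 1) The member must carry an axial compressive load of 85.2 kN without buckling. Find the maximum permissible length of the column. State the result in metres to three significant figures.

L_max ≈ 15.6 m

Buckling occurs about the weak axis: I_min = h·b³/12 with b = 105 mm (the shorter side).
I_min = 202×105³/12 = 1.949×10^7 mm⁴
I = 1.949×10^-5 m⁴
At the buckling limit P_cr = P = 8.520×10^4 N
From P_cr = π²EI/(K·L)²:  L = (1/K)·√(π²EI/P_cr) = (1/1)·√(π²×1.08×10^11×1.949×10^-5/8.520×10^4)
L = 15.6 m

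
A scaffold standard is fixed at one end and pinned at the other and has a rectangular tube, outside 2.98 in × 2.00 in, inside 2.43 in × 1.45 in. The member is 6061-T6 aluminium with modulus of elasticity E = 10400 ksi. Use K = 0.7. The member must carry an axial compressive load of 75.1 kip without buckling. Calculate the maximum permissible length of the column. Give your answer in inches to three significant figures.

L_max ≈ 61.8 in

Weak-axis I_min = (h_o·b_o³ − h_i·b_i³)/12 with b_o = 2.00, b_i = 1.450 in (shorter outer/inner sides).
I_min = (2.98×2.00³ − 2.430×1.450³)/12 = 1.369 in⁴
At the buckling limit P_cr = P = 7.510×10^4 lb
From P_cr = π²EI/(K·L)²:  L = (1/K)·√(π²EI/P_cr) = (1/0.7)·√(π²×1.04×10^7×1.369/7.510×10^4)
L = 61.8 in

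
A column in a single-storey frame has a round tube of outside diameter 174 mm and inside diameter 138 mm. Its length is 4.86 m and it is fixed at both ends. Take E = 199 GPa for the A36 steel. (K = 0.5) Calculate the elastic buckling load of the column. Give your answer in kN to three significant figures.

d_o = 174 mm, d_i = 138 mm
I = π(d_o⁴ − d_i⁴)/64 = π(174⁴ − 138.0⁴)/64 = 2.719×10^7 mm⁴
I = 2.719×10^7 mm⁴ = 2.719×10^-5 m⁴
Effective length L_e = K·L = 0.5 × 4.86 = 2.430 m
P_cr = π²EI / L_e² = π² × 199×10⁹ × 2.719×10^-5 / 2.430² = 9.045×10^6 N

P_cr ≈ 9040 kN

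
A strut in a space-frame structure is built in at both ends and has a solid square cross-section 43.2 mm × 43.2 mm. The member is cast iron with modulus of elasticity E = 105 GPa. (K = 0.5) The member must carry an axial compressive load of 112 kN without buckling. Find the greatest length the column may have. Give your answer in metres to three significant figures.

I = a⁴/12 = 43.2⁴/12 = 2.902×10^5 mm⁴
I = 2.902×10^-7 m⁴
At the buckling limit P_cr = P = 1.120×10^5 N
From P_cr = π²EI/(K·L)²:  L = (1/K)·√(π²EI/P_cr) = (1/0.5)·√(π²×1.05×10^11×2.902×10^-7/1.120×10^5)
L = 3.28 m

L_max ≈ 3.28 m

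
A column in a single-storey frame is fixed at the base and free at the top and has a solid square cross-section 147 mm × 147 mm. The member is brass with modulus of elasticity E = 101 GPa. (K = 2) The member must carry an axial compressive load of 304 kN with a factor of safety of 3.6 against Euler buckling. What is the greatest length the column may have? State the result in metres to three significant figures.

L_max ≈ 2.98 m

I = a⁴/12 = 147⁴/12 = 3.891×10^7 mm⁴
I = 3.891×10^-5 m⁴
Required critical load P_cr = n·P = 3.6 × 304 = 1094 kN = 1.094×10^6 N
From P_cr = π²EI/(K·L)²:  L = (1/K)·√(π²EI/P_cr) = (1/2)·√(π²×1.01×10^11×3.891×10^-5/1.094×10^6)
L = 2.98 m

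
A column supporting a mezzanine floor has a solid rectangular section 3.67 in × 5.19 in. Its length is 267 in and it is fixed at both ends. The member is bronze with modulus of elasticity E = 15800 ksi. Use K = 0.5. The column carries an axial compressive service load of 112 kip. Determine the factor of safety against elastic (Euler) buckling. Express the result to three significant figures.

n ≈ 1.67

Buckling occurs about the weak axis: I_min = h·b³/12 with b = 3.67 in (the shorter side).
I_min = 5.19×3.67³/12 = 21.38 in⁴
Effective length L_e = K·L = 0.5 × 267 = 133.5 in
P_cr = π²EI / L_e² = π² × 15800×10³ × 21.38 / 133.5² = 1.871×10^5 lb
Factor of safety n = P_cr / P = 187.06 / 112 = 1.67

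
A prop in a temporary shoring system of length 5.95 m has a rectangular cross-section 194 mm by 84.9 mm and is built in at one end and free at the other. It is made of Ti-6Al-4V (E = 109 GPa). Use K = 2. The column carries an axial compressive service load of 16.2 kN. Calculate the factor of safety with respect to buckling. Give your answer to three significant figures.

Buckling occurs about the weak axis: I_min = h·b³/12 with b = 84.9 mm (the shorter side).
I_min = 194×84.9³/12 = 9.893×10^6 mm⁴
I = 9.893×10^6 mm⁴ = 9.893×10^-6 m⁴
Effective length L_e = K·L = 2 × 5.95 = 11.90 m
P_cr = π²EI / L_e² = π² × 109×10⁹ × 9.893×10^-6 / 11.90² = 7.516×10^4 N
Factor of safety n = P_cr / P = 75.158 / 16.2 = 4.64

n ≈ 4.64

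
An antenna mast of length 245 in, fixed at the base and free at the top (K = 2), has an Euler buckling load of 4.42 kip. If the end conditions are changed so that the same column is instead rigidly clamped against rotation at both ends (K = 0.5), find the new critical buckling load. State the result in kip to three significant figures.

P_cr ∝ 1/K², so P_cr,new = P_cr,old × (K_old/K_new)² = 4.42 × (2/0.5)²
= 4.42 × 16.00 = 70.7 kip

P_cr ≈ 70.7 kip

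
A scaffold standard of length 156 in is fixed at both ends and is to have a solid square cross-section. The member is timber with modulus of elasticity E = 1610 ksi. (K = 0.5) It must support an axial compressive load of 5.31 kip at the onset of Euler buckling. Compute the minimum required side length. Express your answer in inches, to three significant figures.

L_e = K·L = 0.5 × 156 = 78.00 in
Required I = P_cr·L_e²/(π²E) = 5.310×10^3 × 78.00² / (π² × 1.61×10^6) = 2.033 in⁴
Solid square: I = a⁴/12  ⇒  a = (12I)^(1/4) = (12×2.033)^(1/4) = 2.22 in

a ≈ 2.22 in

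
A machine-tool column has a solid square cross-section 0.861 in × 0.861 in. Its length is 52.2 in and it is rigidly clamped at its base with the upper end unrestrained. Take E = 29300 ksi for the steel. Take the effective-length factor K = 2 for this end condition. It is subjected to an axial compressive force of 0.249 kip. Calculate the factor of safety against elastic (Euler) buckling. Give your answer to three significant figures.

I = a⁴/12 = 0.861⁴/12 = 4.580×10^-2 in⁴
Effective length L_e = K·L = 2 × 52.2 = 104.4 in
P_cr = π²EI / L_e² = π² × 29300×10³ × 4.580×10^-2 / 104.4² = 1.215×10^3 lb
Factor of safety n = P_cr / P = 1.2151 / 0.249 = 4.88

n ≈ 4.88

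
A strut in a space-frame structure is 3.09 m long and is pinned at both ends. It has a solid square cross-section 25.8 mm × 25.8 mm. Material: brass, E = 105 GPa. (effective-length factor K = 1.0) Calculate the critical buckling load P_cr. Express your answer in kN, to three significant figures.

I = a⁴/12 = 25.8⁴/12 = 3.692×10^4 mm⁴
I = 3.692×10^4 mm⁴ = 3.692×10^-8 m⁴
Effective length L_e = K·L = 1 × 3.09 = 3.090 m
P_cr = π²EI / L_e² = π² × 105×10⁹ × 3.692×10^-8 / 3.090² = 4.007×10^3 N

P_cr ≈ 4.01 kN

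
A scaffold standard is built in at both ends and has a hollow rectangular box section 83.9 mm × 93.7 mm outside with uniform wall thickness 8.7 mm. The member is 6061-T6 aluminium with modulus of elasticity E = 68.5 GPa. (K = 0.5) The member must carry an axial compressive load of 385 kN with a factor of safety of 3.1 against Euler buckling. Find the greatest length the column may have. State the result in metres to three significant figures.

Inner dimensions: h_i = 93.7 − 2×8.7 = 76.30 mm, b_i = 83.9 − 2×8.7 = 66.50 mm
Weak-axis I_min = (h_o·b_o³ − h_i·b_i³)/12 with b_o = 83.9, b_i = 66.50 mm (shorter outer/inner sides).
I_min = (93.7×83.9³ − 76.30×66.50³)/12 = 2.742×10^6 mm⁴
I = 2.742×10^-6 m⁴
Required critical load P_cr = n·P = 3.1 × 385 = 1194 kN = 1.194×10^6 N
From P_cr = π²EI/(K·L)²:  L = (1/K)·√(π²EI/P_cr) = (1/0.5)·√(π²×6.85×10^10×2.742×10^-6/1.194×10^6)
L = 2.49 m

L_max ≈ 2.49 m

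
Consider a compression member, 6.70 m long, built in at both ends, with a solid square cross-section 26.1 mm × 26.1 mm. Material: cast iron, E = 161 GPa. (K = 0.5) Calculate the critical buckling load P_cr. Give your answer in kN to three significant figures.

P_cr ≈ 5.48 kN

I = a⁴/12 = 26.1⁴/12 = 3.867×10^4 mm⁴
I = 3.867×10^4 mm⁴ = 3.867×10^-8 m⁴
Effective length L_e = K·L = 0.5 × 6.70 = 3.350 m
P_cr = π²EI / L_e² = π² × 161×10⁹ × 3.867×10^-8 / 3.350² = 5.475×10^3 N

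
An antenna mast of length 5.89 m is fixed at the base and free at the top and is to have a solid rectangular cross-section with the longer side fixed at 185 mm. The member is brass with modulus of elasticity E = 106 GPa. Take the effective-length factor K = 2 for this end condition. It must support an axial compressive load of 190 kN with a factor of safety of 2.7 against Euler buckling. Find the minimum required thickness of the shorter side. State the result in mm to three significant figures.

b ≈ 164 mm

Required P_cr = n·P = 2.7 × 190 = 513.0 kN
L_e = K·L = 2 × 5.89 = 11.78 m
Required I = P_cr·L_e²/(π²E) = 5.130×10^5 × 11.78² / (π² × 1.06×10^11) = 6.805×10^-5 m⁴
I_req = 6.805×10^7 mm⁴
Rectangle, weak axis: I_min = h·b³/12 with h = 185 mm fixed  ⇒  b = (12I/h)^(1/3) = 164 mm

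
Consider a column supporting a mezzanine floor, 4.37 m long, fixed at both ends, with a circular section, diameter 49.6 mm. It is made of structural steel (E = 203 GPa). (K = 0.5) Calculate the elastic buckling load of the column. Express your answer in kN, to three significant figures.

I = πd⁴/64 = π×49.6⁴/64 = 2.971×10^5 mm⁴
I = 2.971×10^5 mm⁴ = 2.971×10^-7 m⁴
Effective length L_e = K·L = 0.5 × 4.37 = 2.185 m
P_cr = π²EI / L_e² = π² × 203×10⁹ × 2.971×10^-7 / 2.185² = 1.247×10^5 N

P_cr ≈ 125 kN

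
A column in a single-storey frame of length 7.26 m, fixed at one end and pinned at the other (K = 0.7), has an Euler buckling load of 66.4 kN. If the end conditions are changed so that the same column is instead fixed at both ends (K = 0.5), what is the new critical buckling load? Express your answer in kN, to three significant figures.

P_cr ≈ 130 kN

P_cr ∝ 1/K², so P_cr,new = P_cr,old × (K_old/K_new)² = 66.4 × (0.7/0.5)²
= 66.4 × 1.960 = 130 kN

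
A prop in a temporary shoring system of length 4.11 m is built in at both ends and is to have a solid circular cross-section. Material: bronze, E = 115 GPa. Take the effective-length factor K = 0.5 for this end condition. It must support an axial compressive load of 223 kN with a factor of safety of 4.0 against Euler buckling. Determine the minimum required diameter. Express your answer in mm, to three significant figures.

d ≈ 90.7 mm

Required P_cr = n·P = 4.0 × 223 = 892.0 kN
L_e = K·L = 0.5 × 4.11 = 2.055 m
Required I = P_cr·L_e²/(π²E) = 8.920×10^5 × 2.055² / (π² × 1.15×10^11) = 3.319×10^-6 m⁴
I_req = 3.319×10^6 mm⁴
Solid circle: I = πd⁴/64  ⇒  d = (64I/π)^(1/4) = (64×3.319×10^6/π)^(1/4) = 90.7 mm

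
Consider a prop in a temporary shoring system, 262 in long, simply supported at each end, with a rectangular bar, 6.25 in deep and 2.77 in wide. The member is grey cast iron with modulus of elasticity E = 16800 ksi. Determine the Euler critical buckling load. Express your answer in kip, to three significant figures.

P_cr ≈ 26.7 kip

Buckling occurs about the weak axis: I_min = h·b³/12 with b = 2.77 in (the shorter side).
I_min = 6.25×2.77³/12 = 11.07 in⁴
Effective length L_e = K·L = 1 × 262 = 262.0 in
P_cr = π²EI / L_e² = π² × 16800×10³ × 11.07 / 262.0² = 2.674×10^4 lb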